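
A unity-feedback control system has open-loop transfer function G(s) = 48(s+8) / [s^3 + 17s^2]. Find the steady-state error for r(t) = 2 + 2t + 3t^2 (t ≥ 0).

17/64

Factoring s^2 from the denominator leaves a polynomial with constant term 17, so the system is type 2. By superposition:
  • 2: tracked with zero error.
  • 2t: tracked with zero error.
  • 3t^2: e_ss = 6/K_a with K_a=384/17 → 17/64.
Total e_ss = 17/64.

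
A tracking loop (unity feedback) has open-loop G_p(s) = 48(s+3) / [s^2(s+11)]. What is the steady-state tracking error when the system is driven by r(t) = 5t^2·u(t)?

55/72

System type = 2 (two poles at s=0).
K_a = lim_{s→0} s^2·G_p(s) = 48·3 / (11) = 144/11.
r(t) = 5t^2 gives R(s) = 10/s^3.
e_ss = 10/K_a = 10/(144/11) = 55/72.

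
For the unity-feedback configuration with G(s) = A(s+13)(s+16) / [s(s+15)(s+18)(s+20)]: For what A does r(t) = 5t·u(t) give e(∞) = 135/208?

200

One free integrator in G(s): this is a type 1 system.
K_v = lim_{s→0} s·G(s) = A·13·16 / (15·18·20) = (26/675)·A.
e_ss = 5/K_v = 135/208 ⇒ K_v = 208/27 ⇒ A = (208/27)/(26/675) = 200.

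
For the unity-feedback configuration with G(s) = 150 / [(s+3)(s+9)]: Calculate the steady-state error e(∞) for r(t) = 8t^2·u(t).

System type = 0 (no poles at s=0).
For a type-0 system K_a = 0, so e_ss to a parabolic input is unbounded.

infinity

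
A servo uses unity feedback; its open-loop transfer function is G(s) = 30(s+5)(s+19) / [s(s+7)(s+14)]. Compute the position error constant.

infinity

K_p = lim_{s→0} G(s); with 1 pole at the origin the limit diverges, so K_p = ∞.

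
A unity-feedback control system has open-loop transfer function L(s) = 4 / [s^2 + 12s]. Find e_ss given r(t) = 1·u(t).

0

Lowest-order denominator term is 12s, so the open loop has 1 pole at the origin → type 1 system.
A type-1 system has K_p = ∞, so it tracks a step input with zero steady-state error.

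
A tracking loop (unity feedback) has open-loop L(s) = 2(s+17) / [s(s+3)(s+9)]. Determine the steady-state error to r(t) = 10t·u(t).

135/17

One free integrator in L(s): this is a type 1 system.
K_v = lim_{s→0} s·L(s) = 2·17 / (3·9) = 34/27.
e_ss = 10/K_v = 10/(34/27) = 135/17.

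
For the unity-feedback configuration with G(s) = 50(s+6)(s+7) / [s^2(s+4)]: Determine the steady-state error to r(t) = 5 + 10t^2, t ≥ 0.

The open loop has two poles at the origin → type 2 system. By superposition:
  • 5: tracked with zero error.
  • 10t^2: e_ss = 20/K_a with K_a=525 → 4/105.
Total e_ss = 4/105.

4/105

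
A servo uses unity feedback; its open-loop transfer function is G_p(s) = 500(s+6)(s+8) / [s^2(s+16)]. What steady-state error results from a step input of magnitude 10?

0

G_p(s) has two factors of s in the denominator, so the system is type 2.
K_p = ∞ for a type-2 system; e_ss to a step is zero.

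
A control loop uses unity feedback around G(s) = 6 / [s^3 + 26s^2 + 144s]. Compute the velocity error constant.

1/24

The denominator has no term below 144s — 1 pole at s=0, type 1.
K_v = lim_{s→0} s·G(s) = 6 / 144 = 1/24.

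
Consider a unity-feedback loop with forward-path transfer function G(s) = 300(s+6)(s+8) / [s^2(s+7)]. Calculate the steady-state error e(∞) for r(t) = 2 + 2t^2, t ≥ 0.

System type = 2 (two poles at s=0). By superposition:
  • 2: tracked with zero error.
  • 2t^2: e_ss = 4/K_a with K_a=14400/7 → 7/3600.
Total e_ss = 7/3600.

7/3600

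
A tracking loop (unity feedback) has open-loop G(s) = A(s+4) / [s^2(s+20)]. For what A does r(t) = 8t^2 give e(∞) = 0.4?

Two free integrators in G(s): this is a type 2 system.
K_a = lim_{s→0} s^2·G(s) = A·4 / (20) = 0.2·A.
e_ss = 16/K_a = 0.4 ⇒ K_a = 40 ⇒ A = 40/0.2 = 200.

200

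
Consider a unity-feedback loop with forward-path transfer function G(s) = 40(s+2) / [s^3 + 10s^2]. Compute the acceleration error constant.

The denominator has no term below 10s^2 — 2 poles at s=0, type 2.
K_a = lim_{s→0} s^2·G(s) = 40·2 / 10 = 8.

8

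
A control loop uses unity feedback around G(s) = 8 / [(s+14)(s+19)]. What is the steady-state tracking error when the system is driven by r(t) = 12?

No free integrators in G(s): this is a type 0 system.
K_p = lim_{s→0} G(s) = 8 / (14·19) = 4/133.
e_ss = 12/(1 + K_p) = 12/(137/133) = 1596/137.

1596/137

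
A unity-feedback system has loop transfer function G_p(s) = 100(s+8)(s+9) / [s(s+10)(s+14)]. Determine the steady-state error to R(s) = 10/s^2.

System type = 1 (one pole at s=0).
K_v = lim_{s→0} s·G_p(s) = 100·8·9 / (10·14) = 360/7.
e_ss = 10/K_v = 10/(360/7) = 7/36.

7/36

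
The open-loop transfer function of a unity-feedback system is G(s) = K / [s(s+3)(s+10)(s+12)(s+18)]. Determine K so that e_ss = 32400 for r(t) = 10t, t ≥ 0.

2

The open loop has one pole at the origin → type 1 system.
K_v = lim_{s→0} s·G(s) = K / (3·10·12·18) = (1/6480)·K.
e_ss = 10/K_v = 32400 ⇒ K_v = 1/3240 ⇒ K = (1/3240)/(1/6480) = 2.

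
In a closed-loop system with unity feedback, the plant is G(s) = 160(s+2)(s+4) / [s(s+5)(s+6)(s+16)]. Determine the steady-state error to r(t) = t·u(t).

0.375

G(s) has one factor of s in the denominator, so the system is type 1.
K_v = lim_{s→0} s·G(s) = 160·2·4 / (5·6·16) = 8/3.
e_ss = 1/K_v = 1/(8/3) = 0.375.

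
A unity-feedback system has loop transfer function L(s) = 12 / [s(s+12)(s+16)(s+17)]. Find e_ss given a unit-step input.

The open loop has one pole at the origin → type 1 system.
A type-1 system has K_p = ∞, so it tracks a step input with zero steady-state error.

0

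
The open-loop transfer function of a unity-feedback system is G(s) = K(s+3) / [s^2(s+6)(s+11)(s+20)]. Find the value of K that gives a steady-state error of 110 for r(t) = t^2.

System type = 2 (two poles at s=0).
K_a = lim_{s→0} s^2·G(s) = K·3 / (6·11·20) = (1/440)·K.
e_ss = 2/K_a = 110 ⇒ K_a = 1/55 ⇒ K = (1/55)/(1/440) = 8.

8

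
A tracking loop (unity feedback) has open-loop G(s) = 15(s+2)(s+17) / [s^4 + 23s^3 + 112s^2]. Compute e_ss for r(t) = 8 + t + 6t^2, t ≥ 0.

224/85

The denominator has no term below 112s^2 — 2 poles at s=0, type 2. By superposition:
  • 8: tracked with zero error.
  • t: tracked with zero error.
  • 6t^2: e_ss = 12/K_a with K_a=255/56 → 224/85.
Total e_ss = 224/85.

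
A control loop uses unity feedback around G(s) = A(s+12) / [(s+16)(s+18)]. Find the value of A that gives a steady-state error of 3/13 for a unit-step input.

80

No free integrators in G(s): this is a type 0 system.
K_p = lim_{s→0} G(s) = A·12 / (16·18) = (1/24)·A.
e_ss = 1/(1 + K_p) = 3/13 ⇒ 1 + (1/24)·A = 13/3 ⇒ A = 80.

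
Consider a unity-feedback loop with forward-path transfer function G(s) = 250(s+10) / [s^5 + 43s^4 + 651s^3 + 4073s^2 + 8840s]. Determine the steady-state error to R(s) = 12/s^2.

42.432

Factoring s from the denominator leaves a polynomial with constant term 8840, so the system is type 1.
K_v = lim_{s→0} s·G(s) = 250·10 / 8840 = 125/442.
e_ss = 12/K_v = 12/(125/442) = 42.432.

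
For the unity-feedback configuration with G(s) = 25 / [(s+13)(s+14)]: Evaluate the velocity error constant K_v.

G(s) has no factors of s in the denominator, so the system is type 0.
K_v = lim_{s→0} s·G(s) = 0 (the extra factor of s kills the finite limit).

0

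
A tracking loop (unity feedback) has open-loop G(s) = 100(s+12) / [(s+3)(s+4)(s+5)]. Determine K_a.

G(s) has no factors of s in the denominator, so the system is type 0.
K_a = lim_{s→0} s^2·G(s) = 0 (the extra factor of s kills the finite limit).

0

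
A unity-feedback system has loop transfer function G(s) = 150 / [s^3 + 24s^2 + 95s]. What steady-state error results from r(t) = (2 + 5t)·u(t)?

19/6

Lowest-order denominator term is 95s, so the open loop has 1 pole at the origin → type 1 system. Treating each term separately:
  • 2: tracked with zero error.
  • 5t: e_ss = 5/K_v with K_v=30/19 → 19/6.
Total e_ss = 19/6.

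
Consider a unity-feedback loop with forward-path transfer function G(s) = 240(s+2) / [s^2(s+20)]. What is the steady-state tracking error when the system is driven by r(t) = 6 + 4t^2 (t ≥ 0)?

System type = 2 (two poles at s=0). By superposition:
  • 6: tracked with zero error.
  • 4t^2: e_ss = 8/K_a with K_a=24 → 1/3.
Total e_ss = 1/3.

1/3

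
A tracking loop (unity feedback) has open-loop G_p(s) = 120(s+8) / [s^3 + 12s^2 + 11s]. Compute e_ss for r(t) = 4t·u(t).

11/240

Lowest-order denominator term is 11s, so the open loop has 1 pole at the origin → type 1 system.
K_v = lim_{s→0} s·G_p(s) = 120·8 / 11 = 960/11.
e_ss = 4/K_v = 4/(960/11) = 11/240.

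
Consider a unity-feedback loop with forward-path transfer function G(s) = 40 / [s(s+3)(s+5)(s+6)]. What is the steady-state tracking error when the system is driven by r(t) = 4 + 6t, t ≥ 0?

The open loop has one pole at the origin → type 1 system. Treating each term separately:
  • 4: tracked with zero error.
  • 6t: e_ss = 6/K_v with K_v=4/9 → 13.5.
Total e_ss = 13.5.

13.5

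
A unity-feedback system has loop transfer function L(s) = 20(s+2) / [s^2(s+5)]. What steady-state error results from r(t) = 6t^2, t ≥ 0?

1.5

L(s) has two factors of s in the denominator, so the system is type 2.
K_a = lim_{s→0} s^2·L(s) = 20·2 / (5) = 8.
r(t) = 6t^2 gives R(s) = 12/s^3.
e_ss = 12/K_a = 12/8 = 1.5.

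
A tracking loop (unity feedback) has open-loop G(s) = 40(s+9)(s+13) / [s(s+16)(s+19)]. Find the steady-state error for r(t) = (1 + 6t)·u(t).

76/195

G(s) has one factor of s in the denominator, so the system is type 1. By superposition:
  • 1: tracked with zero error.
  • 6t: e_ss = 6/K_v with K_v=585/38 → 76/195.
Total e_ss = 76/195.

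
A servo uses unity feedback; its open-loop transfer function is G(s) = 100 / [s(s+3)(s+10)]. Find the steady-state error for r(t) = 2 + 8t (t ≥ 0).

2.4

System type = 1 (one pole at s=0). Treating each term separately:
  • 2: tracked with zero error.
  • 8t: e_ss = 8/K_v with K_v=10/3 → 2.4.
Total e_ss = 2.4.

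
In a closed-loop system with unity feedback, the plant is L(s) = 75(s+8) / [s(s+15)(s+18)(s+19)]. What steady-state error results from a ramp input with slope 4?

34.2

System type = 1 (one pole at s=0).
K_v = lim_{s→0} s·L(s) = 75·8 / (15·18·19) = 20/171.
e_ss = 4/K_v = 4/(20/171) = 34.2.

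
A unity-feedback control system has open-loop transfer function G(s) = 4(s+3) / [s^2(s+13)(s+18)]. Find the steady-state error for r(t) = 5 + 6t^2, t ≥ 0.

G(s) has two factors of s in the denominator, so the system is type 2. By superposition:
  • 5: tracked with zero error.
  • 6t^2: e_ss = 12/K_a with K_a=2/39 → 234.
Total e_ss = 234.

234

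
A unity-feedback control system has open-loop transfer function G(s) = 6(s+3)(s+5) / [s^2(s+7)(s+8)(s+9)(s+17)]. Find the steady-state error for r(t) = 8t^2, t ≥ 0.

1523.2

G(s) has two factors of s in the denominator, so the system is type 2.
K_a = lim_{s→0} s^2·G(s) = 6·3·5 / (7·8·9·17) = 5/476.
r(t) = 8t^2 gives R(s) = 16/s^3.
e_ss = 16/K_a = 16/(5/476) = 1523.2.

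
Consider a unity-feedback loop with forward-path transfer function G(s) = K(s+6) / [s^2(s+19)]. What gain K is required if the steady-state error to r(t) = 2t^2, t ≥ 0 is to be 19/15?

10

The open loop has two poles at the origin → type 2 system.
K_a = lim_{s→0} s^2·G(s) = K·6 / (19) = (6/19)·K.
e_ss = 4/K_a = 19/15 ⇒ K_a = 60/19 ⇒ K = (60/19)/(6/19) = 10.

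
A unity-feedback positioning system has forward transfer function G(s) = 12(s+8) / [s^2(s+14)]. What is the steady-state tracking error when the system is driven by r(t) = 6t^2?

1.75

The open loop has two poles at the origin → type 2 system.
K_a = lim_{s→0} s^2·G(s) = 12·8 / (14) = 48/7.
r(t) = 6t^2 gives R(s) = 12/s^3.
e_ss = 12/K_a = 12/(48/7) = 1.75.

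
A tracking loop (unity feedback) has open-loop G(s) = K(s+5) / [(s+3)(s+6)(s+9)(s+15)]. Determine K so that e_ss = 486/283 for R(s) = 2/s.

80

No free integrators in G(s): this is a type 0 system.
K_p = lim_{s→0} G(s) = K·5 / (3·6·9·15) = (1/486)·K.
e_ss = 2/(1 + K_p) = 486/283 ⇒ 1 + (1/486)·K = 283/243 ⇒ K = 80.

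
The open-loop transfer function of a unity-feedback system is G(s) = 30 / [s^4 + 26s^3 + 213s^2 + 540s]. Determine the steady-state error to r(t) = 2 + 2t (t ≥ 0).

36

Factoring s from the denominator leaves a polynomial with constant term 540, so the system is type 1. By superposition:
  • 2: tracked with zero error.
  • 2t: e_ss = 2/K_v with K_v=1/18 → 36.
Total e_ss = 36.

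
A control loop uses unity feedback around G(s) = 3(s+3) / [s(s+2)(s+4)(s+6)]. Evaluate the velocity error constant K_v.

System type = 1 (one pole at s=0).
K_v = lim_{s→0} s·G(s) = 3·3 / (2·4·6) = 0.1875.

0.1875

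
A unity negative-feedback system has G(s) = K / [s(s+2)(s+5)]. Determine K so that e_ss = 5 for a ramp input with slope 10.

20

The open loop has one pole at the origin → type 1 system.
K_v = lim_{s→0} s·G(s) = K / (2·5) = 0.1·K.
e_ss = 10/K_v = 5 ⇒ K_v = 2 ⇒ K = 2/0.1 = 20.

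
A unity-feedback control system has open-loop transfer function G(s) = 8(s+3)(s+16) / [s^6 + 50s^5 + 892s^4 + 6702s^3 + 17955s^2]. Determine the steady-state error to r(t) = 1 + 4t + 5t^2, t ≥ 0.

The denominator has no term below 17955s^2 — 2 poles at s=0, type 2. Treating each term separately:
  • 1: tracked with zero error.
  • 4t: tracked with zero error.
  • 5t^2: e_ss = 10/K_a with K_a=128/5985 → 29925/64.
Total e_ss = 29925/64.

29925/64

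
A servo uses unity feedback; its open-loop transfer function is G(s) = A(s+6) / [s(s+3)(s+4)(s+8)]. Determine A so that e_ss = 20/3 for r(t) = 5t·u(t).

System type = 1 (one pole at s=0).
K_v = lim_{s→0} s·G(s) = A·6 / (3·4·8) = 0.0625·A.
e_ss = 5/K_v = 20/3 ⇒ K_v = 0.75 ⇒ A = 0.75/0.0625 = 12.

12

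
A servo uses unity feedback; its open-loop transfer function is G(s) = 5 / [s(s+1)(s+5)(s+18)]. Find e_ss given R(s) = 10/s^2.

System type = 1 (one pole at s=0).
K_v = lim_{s→0} s·G(s) = 5 / (1·5·18) = 1/18.
e_ss = 10/K_v = 10/(1/18) = 180.

180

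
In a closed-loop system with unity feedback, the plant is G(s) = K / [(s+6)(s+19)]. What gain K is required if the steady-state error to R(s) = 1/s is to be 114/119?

5

No free integrators in G(s): this is a type 0 system.
K_p = lim_{s→0} G(s) = K / (6·19) = (1/114)·K.
e_ss = 1/(1 + K_p) = 114/119 ⇒ 1 + (1/114)·K = 119/114 ⇒ K = 5.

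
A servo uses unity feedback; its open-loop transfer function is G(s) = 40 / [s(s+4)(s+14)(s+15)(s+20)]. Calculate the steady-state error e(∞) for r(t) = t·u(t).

G(s) has one factor of s in the denominator, so the system is type 1.
K_v = lim_{s→0} s·G(s) = 40 / (4·14·15·20) = 1/420.
e_ss = 1/K_v = 1/(1/420) = 420.

420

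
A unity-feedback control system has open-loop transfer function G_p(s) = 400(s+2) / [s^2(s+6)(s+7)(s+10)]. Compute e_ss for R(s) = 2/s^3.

1.05

System type = 2 (two poles at s=0).
K_a = lim_{s→0} s^2·G_p(s) = 400·2 / (6·7·10) = 40/21.
r(t) = t^2 gives R(s) = 2/s^3.
e_ss = 2/K_a = 2/(40/21) = 1.05.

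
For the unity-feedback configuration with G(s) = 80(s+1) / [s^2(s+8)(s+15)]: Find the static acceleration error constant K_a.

2/3

Two free integrators in G(s): this is a type 2 system.
K_a = lim_{s→0} s^2·G(s) = 80·1 / (8·15) = 2/3.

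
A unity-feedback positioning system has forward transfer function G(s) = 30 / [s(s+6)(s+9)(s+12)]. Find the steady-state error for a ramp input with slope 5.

System type = 1 (one pole at s=0).
K_v = lim_{s→0} s·G(s) = 30 / (6·9·12) = 5/108.
e_ss = 5/K_v = 5/(5/108) = 108.

108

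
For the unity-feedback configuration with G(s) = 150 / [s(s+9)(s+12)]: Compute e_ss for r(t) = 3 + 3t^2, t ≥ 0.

infinity

G(s) has one factor of s in the denominator, so the system is type 1. Taking each input component in turn:
  • 3: tracked with zero error.
  • 3t^2: a type-1 system cannot track it, e_ss → ∞.
The unbounded component dominates.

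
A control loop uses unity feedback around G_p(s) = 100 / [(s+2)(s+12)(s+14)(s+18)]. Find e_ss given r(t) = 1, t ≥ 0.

1512/1537

System type = 0 (no poles at s=0).
K_p = lim_{s→0} G_p(s) = 100 / (2·12·14·18) = 25/1512.
e_ss = 1/(1 + K_p) = 1/(1537/1512) = 1512/1537.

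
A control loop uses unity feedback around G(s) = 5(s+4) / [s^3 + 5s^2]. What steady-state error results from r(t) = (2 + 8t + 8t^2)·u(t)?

4

Factoring s^2 from the denominator leaves a polynomial with constant term 5, so the system is type 2. Treating each term separately:
  • 2: tracked with zero error.
  • 8t: tracked with zero error.
  • 8t^2: e_ss = 16/K_a with K_a=4 → 4.
Total e_ss = 4.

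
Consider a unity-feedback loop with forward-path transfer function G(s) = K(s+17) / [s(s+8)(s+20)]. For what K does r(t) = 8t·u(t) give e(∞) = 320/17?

G(s) has one factor of s in the denominator, so the system is type 1.
K_v = lim_{s→0} s·G(s) = K·17 / (8·20) = (17/160)·K.
e_ss = 8/K_v = 320/17 ⇒ K_v = 0.425 ⇒ K = 0.425/(17/160) = 4.

4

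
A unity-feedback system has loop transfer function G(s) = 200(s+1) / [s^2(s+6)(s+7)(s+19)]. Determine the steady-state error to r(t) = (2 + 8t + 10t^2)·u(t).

79.8

Two free integrators in G(s): this is a type 2 system. Taking each input component in turn:
  • 2: tracked with zero error.
  • 8t: tracked with zero error.
  • 10t^2: e_ss = 20/K_a with K_a=100/399 → 79.8.
Total e_ss = 79.8.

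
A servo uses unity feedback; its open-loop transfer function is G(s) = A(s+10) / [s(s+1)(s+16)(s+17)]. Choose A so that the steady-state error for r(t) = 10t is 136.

2

System type = 1 (one pole at s=0).
K_v = lim_{s→0} s·G(s) = A·10 / (1·16·17) = (5/136)·A.
e_ss = 10/K_v = 136 ⇒ K_v = 5/68 ⇒ A = (5/68)/(5/136) = 2.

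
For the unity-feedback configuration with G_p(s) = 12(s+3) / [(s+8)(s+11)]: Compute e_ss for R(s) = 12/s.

G_p(s) has no factors of s in the denominator, so the system is type 0.
K_p = lim_{s→0} G_p(s) = 12·3 / (8·11) = 9/22.
e_ss = 12/(1 + K_p) = 12/(31/22) = 264/31.

264/31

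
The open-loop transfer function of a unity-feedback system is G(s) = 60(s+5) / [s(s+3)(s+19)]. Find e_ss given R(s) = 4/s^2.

0.76

G(s) has one factor of s in the denominator, so the system is type 1.
K_v = lim_{s→0} s·G(s) = 60·5 / (3·19) = 100/19.
e_ss = 4/K_v = 4/(100/19) = 0.76.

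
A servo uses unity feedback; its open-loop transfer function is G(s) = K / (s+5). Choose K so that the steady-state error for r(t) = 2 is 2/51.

250

System type = 0 (no poles at s=0).
K_p = lim_{s→0} G(s) = K / (5) = 0.2·K.
e_ss = 2/(1 + K_p) = 2/51 ⇒ 1 + 0.2·K = 51 ⇒ K = 250.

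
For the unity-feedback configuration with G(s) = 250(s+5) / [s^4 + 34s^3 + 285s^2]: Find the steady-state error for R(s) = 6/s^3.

Lowest-order denominator term is 285s^2, so the open loop has 2 poles at the origin → type 2 system.
K_a = lim_{s→0} s^2·G(s) = 250·5 / 285 = 250/57.
r(t) = 3t^2 gives R(s) = 6/s^3.
e_ss = 6/K_a = 6/(250/57) = 1.368.

1.368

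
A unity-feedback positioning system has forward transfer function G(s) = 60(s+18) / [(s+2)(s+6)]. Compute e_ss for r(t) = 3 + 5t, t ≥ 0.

System type = 0 (no poles at s=0). By superposition:
  • 3: e_ss = 3/(1+K_p) with K_p=90 → 3/91.
  • 5t: a type-0 system cannot track it, e_ss → ∞.
The unbounded component dominates.

infinity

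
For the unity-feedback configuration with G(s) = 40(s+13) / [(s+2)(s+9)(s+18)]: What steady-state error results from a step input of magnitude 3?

243/211

G(s) has no factors of s in the denominator, so the system is type 0.
K_p = lim_{s→0} G(s) = 40·13 / (2·9·18) = 130/81.
e_ss = 3/(1 + K_p) = 3/(211/81) = 243/211.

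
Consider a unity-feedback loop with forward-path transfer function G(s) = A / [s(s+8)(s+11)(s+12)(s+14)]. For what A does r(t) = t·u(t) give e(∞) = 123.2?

System type = 1 (one pole at s=0).
K_v = lim_{s→0} s·G(s) = A / (8·11·12·14) = (1/14784)·A.
e_ss = 1/K_v = 123.2 ⇒ K_v = 5/616 ⇒ A = (5/616)/(1/14784) = 120.

120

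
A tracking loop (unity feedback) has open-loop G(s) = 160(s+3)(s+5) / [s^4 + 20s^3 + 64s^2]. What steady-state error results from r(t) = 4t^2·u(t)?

16/75

The denominator has no term below 64s^2 — 2 poles at s=0, type 2.
K_a = lim_{s→0} s^2·G(s) = 160·3·5 / 64 = 37.5.
r(t) = 4t^2 gives R(s) = 8/s^3.
e_ss = 8/K_a = 8/37.5 = 16/75.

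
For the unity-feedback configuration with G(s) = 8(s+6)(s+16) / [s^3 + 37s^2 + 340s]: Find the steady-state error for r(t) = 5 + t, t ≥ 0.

85/192

The denominator has no term below 340s — 1 pole at s=0, type 1. By superposition:
  • 5: tracked with zero error.
  • t: e_ss = 1/K_v with K_v=192/85 → 85/192.
Total e_ss = 85/192.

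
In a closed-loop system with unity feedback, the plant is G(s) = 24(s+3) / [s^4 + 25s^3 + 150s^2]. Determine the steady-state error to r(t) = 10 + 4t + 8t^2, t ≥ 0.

The denominator has no term below 150s^2 — 2 poles at s=0, type 2. Treating each term separately:
  • 10: tracked with zero error.
  • 4t: tracked with zero error.
  • 8t^2: e_ss = 16/K_a with K_a=0.48 → 100/3.
Total e_ss = 100/3.

100/3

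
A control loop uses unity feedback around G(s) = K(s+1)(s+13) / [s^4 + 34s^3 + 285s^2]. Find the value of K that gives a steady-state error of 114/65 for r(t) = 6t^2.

Lowest-order denominator term is 285s^2, so the open loop has 2 poles at the origin → type 2 system.
K_a = lim_{s→0} s^2·G(s) = K·1·13 / 285 = (13/285)·K.
e_ss = 12/K_a = 114/65 ⇒ K_a = 130/19 ⇒ K = (130/19)/(13/285) = 150.

150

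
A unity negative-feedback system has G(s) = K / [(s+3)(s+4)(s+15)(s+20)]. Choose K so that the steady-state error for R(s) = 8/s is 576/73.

50

System type = 0 (no poles at s=0).
K_p = lim_{s→0} G(s) = K / (3·4·15·20) = (1/3600)·K.
e_ss = 8/(1 + K_p) = 576/73 ⇒ 1 + (1/3600)·K = 73/72 ⇒ K = 50.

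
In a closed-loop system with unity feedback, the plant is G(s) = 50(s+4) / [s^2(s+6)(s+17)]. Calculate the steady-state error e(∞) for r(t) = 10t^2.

The open loop has two poles at the origin → type 2 system.
K_a = lim_{s→0} s^2·G(s) = 50·4 / (6·17) = 100/51.
r(t) = 10t^2 gives R(s) = 20/s^3.
e_ss = 20/K_a = 20/(100/51) = 10.2.

10.2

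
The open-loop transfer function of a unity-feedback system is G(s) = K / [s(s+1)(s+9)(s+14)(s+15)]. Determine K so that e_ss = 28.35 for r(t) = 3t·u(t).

200

System type = 1 (one pole at s=0).
K_v = lim_{s→0} s·G(s) = K / (1·9·14·15) = (1/1890)·K.
e_ss = 3/K_v = 28.35 ⇒ K_v = 20/189 ⇒ K = (20/189)/(1/1890) = 200.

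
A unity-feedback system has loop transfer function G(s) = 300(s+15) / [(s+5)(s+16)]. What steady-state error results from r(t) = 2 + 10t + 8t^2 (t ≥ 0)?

System type = 0 (no poles at s=0). Taking each input component in turn:
  • 2: e_ss = 2/(1+K_p) with K_p=56.25 → 8/229.
  • 10t: a type-0 system cannot track it, e_ss → ∞.
  • 8t^2: a type-0 system cannot track it, e_ss → ∞.
The unbounded component dominates.

infinity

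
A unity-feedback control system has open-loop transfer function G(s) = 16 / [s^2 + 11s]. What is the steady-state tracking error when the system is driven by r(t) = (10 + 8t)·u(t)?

The denominator has no term below 11s — 1 pole at s=0, type 1. By superposition:
  • 10: tracked with zero error.
  • 8t: e_ss = 8/K_v with K_v=16/11 → 5.5.
Total e_ss = 5.5.

5.5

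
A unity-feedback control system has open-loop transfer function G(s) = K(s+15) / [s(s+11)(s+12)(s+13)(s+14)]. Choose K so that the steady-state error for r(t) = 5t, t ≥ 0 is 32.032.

The open loop has one pole at the origin → type 1 system.
K_v = lim_{s→0} s·G(s) = K·15 / (11·12·13·14) = (5/8008)·K.
e_ss = 5/K_v = 32.032 ⇒ K_v = 625/4004 ⇒ K = (625/4004)/(5/8008) = 250.

250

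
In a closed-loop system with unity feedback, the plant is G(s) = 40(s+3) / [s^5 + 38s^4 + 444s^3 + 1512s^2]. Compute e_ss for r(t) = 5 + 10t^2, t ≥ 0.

Factoring s^2 from the denominator leaves a polynomial with constant term 1512, so the system is type 2. By superposition:
  • 5: tracked with zero error.
  • 10t^2: e_ss = 20/K_a with K_a=5/63 → 252.
Total e_ss = 252.

252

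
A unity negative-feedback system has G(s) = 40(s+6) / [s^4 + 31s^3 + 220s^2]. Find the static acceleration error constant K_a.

12/11

Lowest-order denominator term is 220s^2, so the open loop has 2 poles at the origin → type 2 system.
K_a = lim_{s→0} s^2·G(s) = 40·6 / 220 = 12/11.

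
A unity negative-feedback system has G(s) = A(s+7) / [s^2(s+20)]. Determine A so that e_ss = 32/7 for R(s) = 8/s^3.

Two free integrators in G(s): this is a type 2 system.
K_a = lim_{s→0} s^2·G(s) = A·7 / (20) = 0.35·A.
e_ss = 8/K_a = 32/7 ⇒ K_a = 1.75 ⇒ A = 1.75/0.35 = 5.

5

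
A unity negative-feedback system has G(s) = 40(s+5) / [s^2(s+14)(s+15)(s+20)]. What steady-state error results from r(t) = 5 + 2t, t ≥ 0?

0

Two free integrators in G(s): this is a type 2 system. Treating each term separately:
  • 5: tracked with zero error.
  • 2t: tracked with zero error.
Total e_ss = 0.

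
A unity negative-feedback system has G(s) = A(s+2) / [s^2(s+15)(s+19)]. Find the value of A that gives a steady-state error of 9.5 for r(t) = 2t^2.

60

G(s) has two factors of s in the denominator, so the system is type 2.
K_a = lim_{s→0} s^2·G(s) = A·2 / (15·19) = (2/285)·A.
e_ss = 4/K_a = 9.5 ⇒ K_a = 8/19 ⇒ A = (8/19)/(2/285) = 60.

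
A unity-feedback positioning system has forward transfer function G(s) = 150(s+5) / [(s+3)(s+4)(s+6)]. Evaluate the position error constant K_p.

G(s) has no factors of s in the denominator, so the system is type 0.
K_p = lim_{s→0} G(s) = 150·5 / (3·4·6) = 125/12.

125/12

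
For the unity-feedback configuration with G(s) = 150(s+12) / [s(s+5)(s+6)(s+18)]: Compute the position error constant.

infinity

K_p = lim_{s→0} G(s); with 1 pole at the origin the limit diverges, so K_p = ∞.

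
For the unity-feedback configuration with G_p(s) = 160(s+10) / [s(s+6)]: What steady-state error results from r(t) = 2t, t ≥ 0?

System type = 1 (one pole at s=0).
K_v = lim_{s→0} s·G_p(s) = 160·10 / (6) = 800/3.
e_ss = 2/K_v = 2/(800/3) = 0.0075.

0.0075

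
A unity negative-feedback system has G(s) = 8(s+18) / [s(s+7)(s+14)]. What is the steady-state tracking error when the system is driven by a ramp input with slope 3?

One free integrator in G(s): this is a type 1 system.
K_v = lim_{s→0} s·G(s) = 8·18 / (7·14) = 72/49.
e_ss = 3/K_v = 3/(72/49) = 49/24.

49/24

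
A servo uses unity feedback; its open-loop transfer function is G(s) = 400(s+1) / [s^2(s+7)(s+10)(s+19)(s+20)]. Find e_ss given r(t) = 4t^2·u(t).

532

The open loop has two poles at the origin → type 2 system.
K_a = lim_{s→0} s^2·G(s) = 400·1 / (7·10·19·20) = 2/133.
r(t) = 4t^2 gives R(s) = 8/s^3.
e_ss = 8/K_a = 8/(2/133) = 532.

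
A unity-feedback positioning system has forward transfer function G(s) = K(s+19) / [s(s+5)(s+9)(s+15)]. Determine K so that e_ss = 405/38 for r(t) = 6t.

20

One free integrator in G(s): this is a type 1 system.
K_v = lim_{s→0} s·G(s) = K·19 / (5·9·15) = (19/675)·K.
e_ss = 6/K_v = 405/38 ⇒ K_v = 76/135 ⇒ K = (76/135)/(19/675) = 20.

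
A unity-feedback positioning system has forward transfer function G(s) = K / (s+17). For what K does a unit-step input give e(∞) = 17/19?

2

G(s) has no factors of s in the denominator, so the system is type 0.
K_p = lim_{s→0} G(s) = K / (17) = (1/17)·K.
e_ss = 1/(1 + K_p) = 17/19 ⇒ 1 + (1/17)·K = 19/17 ⇒ K = 2.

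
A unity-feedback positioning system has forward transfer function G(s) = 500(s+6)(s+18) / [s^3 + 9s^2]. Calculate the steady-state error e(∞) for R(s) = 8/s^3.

1/750

Factoring s^2 from the denominator leaves a polynomial with constant term 9, so the system is type 2.
K_a = lim_{s→0} s^2·G(s) = 500·6·18 / 9 = 6000.
r(t) = 4t^2 gives R(s) = 8/s^3.
e_ss = 8/K_a = 8/6000 = 1/750.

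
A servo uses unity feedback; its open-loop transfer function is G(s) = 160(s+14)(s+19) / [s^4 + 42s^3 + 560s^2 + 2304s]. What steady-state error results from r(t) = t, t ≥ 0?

36/665

Factoring s from the denominator leaves a polynomial with constant term 2304, so the system is type 1.
K_v = lim_{s→0} s·G(s) = 160·14·19 / 2304 = 665/36.
e_ss = 1/K_v = 1/(665/36) = 36/665.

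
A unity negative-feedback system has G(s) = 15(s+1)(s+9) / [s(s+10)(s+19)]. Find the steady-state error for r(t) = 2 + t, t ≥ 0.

38/27

System type = 1 (one pole at s=0). Treating each term separately:
  • 2: tracked with zero error.
  • t: e_ss = 1/K_v with K_v=27/38 → 38/27.
Total e_ss = 38/27.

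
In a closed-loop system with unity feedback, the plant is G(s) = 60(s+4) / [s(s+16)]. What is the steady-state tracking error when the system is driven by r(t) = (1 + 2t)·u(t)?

One free integrator in G(s): this is a type 1 system. Taking each input component in turn:
  • 1: tracked with zero error.
  • 2t: e_ss = 2/K_v with K_v=15 → 2/15.
Total e_ss = 2/15.

2/15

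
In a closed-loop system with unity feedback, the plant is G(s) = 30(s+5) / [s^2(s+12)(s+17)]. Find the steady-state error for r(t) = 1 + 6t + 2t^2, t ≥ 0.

5.44

System type = 2 (two poles at s=0). By superposition:
  • 1: tracked with zero error.
  • 6t: tracked with zero error.
  • 2t^2: e_ss = 4/K_a with K_a=25/34 → 5.44.
Total e_ss = 5.44.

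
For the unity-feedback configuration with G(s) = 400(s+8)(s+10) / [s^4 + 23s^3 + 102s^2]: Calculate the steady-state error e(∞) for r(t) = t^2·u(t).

Lowest-order denominator term is 102s^2, so the open loop has 2 poles at the origin → type 2 system.
K_a = lim_{s→0} s^2·G(s) = 400·8·10 / 102 = 16000/51.
r(t) = t^2 gives R(s) = 2/s^3.
e_ss = 2/K_a = 2/(16000/51) = 51/8000.

51/8000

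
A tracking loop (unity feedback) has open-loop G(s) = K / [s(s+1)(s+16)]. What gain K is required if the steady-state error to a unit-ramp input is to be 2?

8

The open loop has one pole at the origin → type 1 system.
K_v = lim_{s→0} s·G(s) = K / (1·16) = 0.0625·K.
e_ss = 1/K_v = 2 ⇒ K_v = 0.5 ⇒ K = 0.5/0.0625 = 8.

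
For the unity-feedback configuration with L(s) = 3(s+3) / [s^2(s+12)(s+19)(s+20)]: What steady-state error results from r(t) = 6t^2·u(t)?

System type = 2 (two poles at s=0).
K_a = lim_{s→0} s^2·L(s) = 3·3 / (12·19·20) = 3/1520.
r(t) = 6t^2 gives R(s) = 12/s^3.
e_ss = 12/K_a = 12/(3/1520) = 6080.

6080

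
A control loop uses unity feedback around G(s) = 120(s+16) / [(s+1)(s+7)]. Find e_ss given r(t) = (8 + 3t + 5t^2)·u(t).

The open loop has no poles at the origin → type 0 system. Taking each input component in turn:
  • 8: e_ss = 8/(1+K_p) with K_p=1920/7 → 56/1927.
  • 3t: a type-0 system cannot track it, e_ss → ∞.
  • 5t^2: a type-0 system cannot track it, e_ss → ∞.
The unbounded component dominates.

infinity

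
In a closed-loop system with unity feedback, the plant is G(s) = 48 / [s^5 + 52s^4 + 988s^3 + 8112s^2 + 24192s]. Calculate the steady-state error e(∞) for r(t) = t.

The denominator has no term below 24192s — 1 pole at s=0, type 1.
K_v = lim_{s→0} s·G(s) = 48 / 24192 = 1/504.
e_ss = 1/K_v = 1/(1/504) = 504.

504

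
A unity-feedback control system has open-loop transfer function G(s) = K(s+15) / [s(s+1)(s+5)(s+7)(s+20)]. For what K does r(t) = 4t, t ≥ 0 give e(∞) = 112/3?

G(s) has one factor of s in the denominator, so the system is type 1.
K_v = lim_{s→0} s·G(s) = K·15 / (1·5·7·20) = (3/140)·K.
e_ss = 4/K_v = 112/3 ⇒ K_v = 3/28 ⇒ K = (3/28)/(3/140) = 5.

5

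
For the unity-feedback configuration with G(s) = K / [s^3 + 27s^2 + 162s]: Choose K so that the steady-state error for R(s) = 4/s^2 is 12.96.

50

The denominator has no term below 162s — 1 pole at s=0, type 1.
K_v = lim_{s→0} s·G(s) = K / 162 = (1/162)·K.
e_ss = 4/K_v = 12.96 ⇒ K_v = 25/81 ⇒ K = (25/81)/(1/162) = 50.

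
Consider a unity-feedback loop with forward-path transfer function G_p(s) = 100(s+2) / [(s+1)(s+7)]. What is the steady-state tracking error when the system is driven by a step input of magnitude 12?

28/69

System type = 0 (no poles at s=0).
K_p = lim_{s→0} G_p(s) = 100·2 / (1·7) = 200/7.
e_ss = 12/(1 + K_p) = 12/(207/7) = 28/69.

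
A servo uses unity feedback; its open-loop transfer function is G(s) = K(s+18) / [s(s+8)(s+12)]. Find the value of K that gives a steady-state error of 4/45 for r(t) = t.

G(s) has one factor of s in the denominator, so the system is type 1.
K_v = lim_{s→0} s·G(s) = K·18 / (8·12) = 0.1875·K.
e_ss = 1/K_v = 4/45 ⇒ K_v = 11.25 ⇒ K = 11.25/0.1875 = 60.

60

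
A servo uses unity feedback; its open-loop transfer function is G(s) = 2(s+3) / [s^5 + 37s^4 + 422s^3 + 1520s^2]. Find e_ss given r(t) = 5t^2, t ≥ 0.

Lowest-order denominator term is 1520s^2, so the open loop has 2 poles at the origin → type 2 system.
K_a = lim_{s→0} s^2·G(s) = 2·3 / 1520 = 3/760.
r(t) = 5t^2 gives R(s) = 10/s^3.
e_ss = 10/K_a = 10/(3/760) = 7600/3.

7600/3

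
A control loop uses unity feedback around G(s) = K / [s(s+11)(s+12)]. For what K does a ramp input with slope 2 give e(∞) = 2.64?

100

System type = 1 (one pole at s=0).
K_v = lim_{s→0} s·G(s) = K / (11·12) = (1/132)·K.
e_ss = 2/K_v = 2.64 ⇒ K_v = 25/33 ⇒ K = (25/33)/(1/132) = 100.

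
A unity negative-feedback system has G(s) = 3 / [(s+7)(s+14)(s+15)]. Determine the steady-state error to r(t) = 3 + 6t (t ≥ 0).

G(s) has no factors of s in the denominator, so the system is type 0. By superposition:
  • 3: e_ss = 3/(1+K_p) with K_p=1/490 → 1470/491.
  • 6t: a type-0 system cannot track it, e_ss → ∞.
The unbounded component dominates.

infinity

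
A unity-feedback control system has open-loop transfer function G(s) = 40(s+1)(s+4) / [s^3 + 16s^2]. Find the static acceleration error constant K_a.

10

The denominator has no term below 16s^2 — 2 poles at s=0, type 2.
K_a = lim_{s→0} s^2·G(s) = 40·1·4 / 16 = 10.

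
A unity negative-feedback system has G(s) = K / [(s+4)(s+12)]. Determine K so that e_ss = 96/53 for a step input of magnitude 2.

System type = 0 (no poles at s=0).
K_p = lim_{s→0} G(s) = K / (4·12) = (1/48)·K.
e_ss = 2/(1 + K_p) = 96/53 ⇒ 1 + (1/48)·K = 53/48 ⇒ K = 5.

5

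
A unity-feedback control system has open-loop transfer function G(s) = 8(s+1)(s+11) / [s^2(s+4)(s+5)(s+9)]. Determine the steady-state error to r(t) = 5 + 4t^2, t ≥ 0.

180/11

System type = 2 (two poles at s=0). Taking each input component in turn:
  • 5: tracked with zero error.
  • 4t^2: e_ss = 8/K_a with K_a=22/45 → 180/11.
Total e_ss = 180/11.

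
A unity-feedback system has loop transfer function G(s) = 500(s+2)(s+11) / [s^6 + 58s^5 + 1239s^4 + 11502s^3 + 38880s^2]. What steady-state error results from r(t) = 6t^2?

Factoring s^2 from the denominator leaves a polynomial with constant term 38880, so the system is type 2.
K_a = lim_{s→0} s^2·G(s) = 500·2·11 / 38880 = 275/972.
r(t) = 6t^2 gives R(s) = 12/s^3.
e_ss = 12/K_a = 12/(275/972) = 11664/275.

11664/275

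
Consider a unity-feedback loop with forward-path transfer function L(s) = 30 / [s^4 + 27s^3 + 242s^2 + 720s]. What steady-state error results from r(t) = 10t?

240

Lowest-order denominator term is 720s, so the open loop has 1 pole at the origin → type 1 system.
K_v = lim_{s→0} s·L(s) = 30 / 720 = 1/24.
e_ss = 10/K_v = 10/(1/24) = 240.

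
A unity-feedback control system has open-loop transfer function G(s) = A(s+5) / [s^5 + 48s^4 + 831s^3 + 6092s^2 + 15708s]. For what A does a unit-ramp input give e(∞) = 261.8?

12

Factoring s from the denominator leaves a polynomial with constant term 15708, so the system is type 1.
K_v = lim_{s→0} s·G(s) = A·5 / 15708 = (5/15708)·A.
e_ss = 1/K_v = 261.8 ⇒ K_v = 5/1309 ⇒ A = (5/1309)/(5/15708) = 12.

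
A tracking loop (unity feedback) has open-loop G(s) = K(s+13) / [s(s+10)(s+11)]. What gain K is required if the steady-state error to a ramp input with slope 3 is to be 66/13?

One free integrator in G(s): this is a type 1 system.
K_v = lim_{s→0} s·G(s) = K·13 / (10·11) = (13/110)·K.
e_ss = 3/K_v = 66/13 ⇒ K_v = 13/22 ⇒ K = (13/22)/(13/110) = 5.

5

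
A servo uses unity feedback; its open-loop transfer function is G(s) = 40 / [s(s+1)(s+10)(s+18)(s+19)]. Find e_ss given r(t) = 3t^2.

The open loop has one pole at the origin → type 1 system.
K_a = lim_{s→0} s^2·G(s) = 0; the steady-state error to this parabolic input grows without bound.

infinity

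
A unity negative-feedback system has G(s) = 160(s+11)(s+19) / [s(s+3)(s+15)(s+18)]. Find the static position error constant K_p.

infinity

K_p = lim_{s→0} G(s); with 1 pole at the origin the limit diverges, so K_p = ∞.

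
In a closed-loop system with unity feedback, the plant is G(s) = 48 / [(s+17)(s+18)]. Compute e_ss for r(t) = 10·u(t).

510/59

No free integrators in G(s): this is a type 0 system.
K_p = lim_{s→0} G(s) = 48 / (17·18) = 8/51.
e_ss = 10/(1 + K_p) = 10/(59/51) = 510/59.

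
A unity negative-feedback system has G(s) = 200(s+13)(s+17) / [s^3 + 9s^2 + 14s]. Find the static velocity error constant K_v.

Lowest-order denominator term is 14s, so the open loop has 1 pole at the origin → type 1 system.
K_v = lim_{s→0} s·G(s) = 200·13·17 / 14 = 22100/7.

22100/7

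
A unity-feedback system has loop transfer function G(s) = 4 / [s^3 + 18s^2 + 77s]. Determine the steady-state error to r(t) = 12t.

231

The denominator has no term below 77s — 1 pole at s=0, type 1.
K_v = lim_{s→0} s·G(s) = 4 / 77 = 4/77.
e_ss = 12/K_v = 12/(4/77) = 231.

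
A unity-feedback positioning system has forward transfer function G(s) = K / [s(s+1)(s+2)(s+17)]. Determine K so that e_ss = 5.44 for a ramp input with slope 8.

System type = 1 (one pole at s=0).
K_v = lim_{s→0} s·G(s) = K / (1·2·17) = (1/34)·K.
e_ss = 8/K_v = 5.44 ⇒ K_v = 25/17 ⇒ K = (25/17)/(1/34) = 50.

50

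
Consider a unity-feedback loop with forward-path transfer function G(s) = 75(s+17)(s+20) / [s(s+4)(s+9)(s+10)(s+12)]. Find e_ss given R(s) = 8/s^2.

576/425

The open loop has one pole at the origin → type 1 system.
K_v = lim_{s→0} s·G(s) = 75·17·20 / (4·9·10·12) = 425/72.
e_ss = 8/K_v = 8/(425/72) = 576/425.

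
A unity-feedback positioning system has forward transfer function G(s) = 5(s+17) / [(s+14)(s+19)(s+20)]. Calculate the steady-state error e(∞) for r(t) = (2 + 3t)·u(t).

System type = 0 (no poles at s=0). Treating each term separately:
  • 2: e_ss = 2/(1+K_p) with K_p=17/1064 → 2128/1081.
  • 3t: a type-0 system cannot track it, e_ss → ∞.
The unbounded component dominates.

infinity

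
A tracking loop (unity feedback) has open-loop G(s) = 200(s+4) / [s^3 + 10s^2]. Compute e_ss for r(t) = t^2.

Factoring s^2 from the denominator leaves a polynomial with constant term 10, so the system is type 2.
K_a = lim_{s→0} s^2·G(s) = 200·4 / 10 = 80.
r(t) = t^2 gives R(s) = 2/s^3.
e_ss = 2/K_a = 2/80 = 0.025.

0.025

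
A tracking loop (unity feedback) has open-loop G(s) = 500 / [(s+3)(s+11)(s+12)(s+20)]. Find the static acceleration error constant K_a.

0

No free integrators in G(s): this is a type 0 system.
K_a = lim_{s→0} s^2·G(s) = 0 (the extra factor of s kills the finite limit).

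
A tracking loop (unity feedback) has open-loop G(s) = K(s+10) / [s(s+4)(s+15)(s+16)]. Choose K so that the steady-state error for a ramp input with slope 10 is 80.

12

System type = 1 (one pole at s=0).
K_v = lim_{s→0} s·G(s) = K·10 / (4·15·16) = (1/96)·K.
e_ss = 10/K_v = 80 ⇒ K_v = 0.125 ⇒ K = 0.125/(1/96) = 12.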